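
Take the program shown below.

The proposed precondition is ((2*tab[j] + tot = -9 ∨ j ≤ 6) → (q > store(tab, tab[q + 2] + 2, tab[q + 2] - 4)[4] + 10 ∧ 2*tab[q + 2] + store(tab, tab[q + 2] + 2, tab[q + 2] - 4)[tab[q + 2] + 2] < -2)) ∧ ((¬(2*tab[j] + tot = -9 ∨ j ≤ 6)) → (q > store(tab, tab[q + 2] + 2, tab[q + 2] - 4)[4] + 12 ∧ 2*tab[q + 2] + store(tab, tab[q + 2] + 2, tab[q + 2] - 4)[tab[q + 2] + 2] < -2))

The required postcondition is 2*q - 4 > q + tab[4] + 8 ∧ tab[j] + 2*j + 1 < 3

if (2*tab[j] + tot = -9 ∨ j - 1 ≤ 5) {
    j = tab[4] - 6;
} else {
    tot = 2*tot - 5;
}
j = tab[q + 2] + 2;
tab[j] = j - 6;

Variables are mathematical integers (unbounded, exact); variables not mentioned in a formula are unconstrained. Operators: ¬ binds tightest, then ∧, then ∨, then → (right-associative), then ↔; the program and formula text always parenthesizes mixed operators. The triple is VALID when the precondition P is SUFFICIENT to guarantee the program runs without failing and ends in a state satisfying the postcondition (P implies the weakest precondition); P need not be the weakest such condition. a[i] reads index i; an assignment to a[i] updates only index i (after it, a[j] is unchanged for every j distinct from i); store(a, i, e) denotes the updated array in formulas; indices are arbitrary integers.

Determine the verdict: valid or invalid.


Working backward. After the program, the postcondition 2*q - 4 > q + tab[4] + 8 ∧ tab[j] + 2*j + 1 < 3 must hold; in canonical form it is q > tab[4] + 12 ∧ tab[j] + 2*j < 2.
Before tab[j] := j - 6: q > store(tab, j, j - 6)[4] + 12 ∧ store(tab, j, j - 6)[j] + 2*j < 2
Before j := tab[q + 2] + 2: q > store(tab, tab[q + 2] + 2, tab[q + 2] - 4)[4] + 12 ∧ 2*tab[q + 2] + store(tab, tab[q + 2] + 2, tab[q + 2] - 4)[tab[q + 2] + 2] < -2
Then branch requires q > store(tab, tab[q + 2] + 2, tab[q + 2] - 4)[4] + 12 ∧ 2*tab[q + 2] + store(tab, tab[q + 2] + 2, tab[q + 2] - 4)[tab[q + 2] + 2] < -2; else branch requires q > store(tab, tab[q + 2] + 2, tab[q + 2] - 4)[4] + 12 ∧ 2*tab[q + 2] + store(tab, tab[q + 2] + 2, tab[q + 2] - 4)[tab[q + 2] + 2] < -2.
Before the if: ((2*tab[j] + tot = -9 ∨ j ≤ 6) → (q > store(tab, tab[q + 2] + 2, tab[q + 2] - 4)[4] + 12 ∧ 2*tab[q + 2] + store(tab, tab[q + 2] + 2, tab[q + 2] - 4)[tab[q + 2] + 2] < -2)) ∧ ((¬(2*tab[j] + tot = -9 ∨ j ≤ 6)) → (q > store(tab, tab[q + 2] + 2, tab[q + 2] - 4)[4] + 12 ∧ 2*tab[q + 2] + store(tab, tab[q + 2] + 2, tab[q + 2] - 4)[tab[q + 2] + 2] < -2))
The weakest precondition is ((2*tab[j] + tot = -9 ∨ j ≤ 6) → (q > store(tab, tab[q + 2] + 2, tab[q + 2] - 4)[4] + 12 ∧ 2*tab[q + 2] + store(tab, tab[q + 2] + 2, tab[q + 2] - 4)[tab[q + 2] + 2] < -2)) ∧ ((¬(2*tab[j] + tot = -9 ∨ j ≤ 6)) → (q > store(tab, tab[q + 2] + 2, tab[q + 2] - 4)[4] + 12 ∧ 2*tab[q + 2] + store(tab, tab[q + 2] + 2, tab[q + 2] - 4)[tab[q + 2] + 2] < -2)).
Check whether ((2*tab[j] + tot = -9 ∨ j ≤ 6) → (q > store(tab, tab[q + 2] + 2, tab[q + 2] - 4)[4] + 10 ∧ 2*tab[q + 2] + store(tab, tab[q + 2] + 2, tab[q + 2] - 4)[tab[q + 2] + 2] < -2)) ∧ ((¬(2*tab[j] + tot = -9 ∨ j ≤ 6)) → (q > store(tab, tab[q + 2] + 2, tab[q + 2] - 4)[4] + 12 ∧ 2*tab[q + 2] + store(tab, tab[q + 2] + 2, tab[q + 2] - 4)[tab[q + 2] + 2] < -2)) implies it.
Countermodel: at the initial state j = 0, q = 0, tab = {[-15213] = 3, [0] = 3, [2] = -15215, [4] = -11, elsewhere 3}, tot = -15, the precondition holds but the weakest precondition fails.
Answer: invalid


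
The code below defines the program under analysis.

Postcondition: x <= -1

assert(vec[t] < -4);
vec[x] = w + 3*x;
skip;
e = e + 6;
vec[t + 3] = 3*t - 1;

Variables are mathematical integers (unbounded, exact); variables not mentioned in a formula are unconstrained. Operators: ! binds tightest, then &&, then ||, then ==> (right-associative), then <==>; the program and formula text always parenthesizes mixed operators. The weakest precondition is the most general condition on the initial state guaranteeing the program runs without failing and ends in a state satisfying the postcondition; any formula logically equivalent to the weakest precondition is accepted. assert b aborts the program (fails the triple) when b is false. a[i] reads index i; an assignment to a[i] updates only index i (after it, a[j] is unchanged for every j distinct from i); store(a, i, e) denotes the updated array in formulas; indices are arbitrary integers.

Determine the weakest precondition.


Working backward. After the program, x <= -1 must hold.
Before vec[t + 3] := 3*t - 1: x <= -1
Before e := e + 6: x <= -1
Before skip: x <= -1
Before vec[x] := w + 3*x: x <= -1
Before assert vec[t] < -4: vec[t] < -4 && x <= -1
Answer: WP = vec[t] < -4 && x <= -1


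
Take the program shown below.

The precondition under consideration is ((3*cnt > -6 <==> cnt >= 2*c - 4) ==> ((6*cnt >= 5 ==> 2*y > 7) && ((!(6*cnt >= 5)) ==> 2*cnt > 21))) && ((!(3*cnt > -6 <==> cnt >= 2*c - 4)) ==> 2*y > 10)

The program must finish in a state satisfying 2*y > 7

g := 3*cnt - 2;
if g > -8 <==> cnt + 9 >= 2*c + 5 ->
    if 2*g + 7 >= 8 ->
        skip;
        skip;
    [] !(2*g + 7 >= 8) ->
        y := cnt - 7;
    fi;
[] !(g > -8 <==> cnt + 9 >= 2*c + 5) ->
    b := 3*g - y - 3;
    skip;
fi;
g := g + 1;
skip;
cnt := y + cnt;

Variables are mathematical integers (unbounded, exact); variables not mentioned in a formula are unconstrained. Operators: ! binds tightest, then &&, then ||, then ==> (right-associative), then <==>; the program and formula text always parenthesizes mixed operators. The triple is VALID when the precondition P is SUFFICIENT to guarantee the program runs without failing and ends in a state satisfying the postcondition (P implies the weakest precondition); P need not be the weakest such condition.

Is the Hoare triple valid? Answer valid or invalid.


Working backward. After the program, 2*y > 7 must hold.
Before cnt := y + cnt: 2*y > 7
Before skip: 2*y > 7
Before g := g + 1: 2*y > 7
Then branch requires (2*g >= 1 ==> 2*y > 7) && ((!(2*g >= 1)) ==> 2*cnt > 21); else branch requires 2*y > 7.
Before the if: ((g > -8 <==> cnt >= 2*c - 4) ==> ((2*g >= 1 ==> 2*y > 7) && ((!(2*g >= 1)) ==> 2*cnt > 21))) && ((!(g > -8 <==> cnt >= 2*c - 4)) ==> 2*y > 7)
Before g := 3*cnt - 2: ((3*cnt > -6 <==> cnt >= 2*c - 4) ==> ((6*cnt >= 5 ==> 2*y > 7) && ((!(6*cnt >= 5)) ==> 2*cnt > 21))) && ((!(3*cnt > -6 <==> cnt >= 2*c - 4)) ==> 2*y > 7)
The weakest precondition is ((3*cnt > -6 <==> cnt >= 2*c - 4) ==> ((6*cnt >= 5 ==> 2*y > 7) && ((!(6*cnt >= 5)) ==> 2*cnt > 21))) && ((!(3*cnt > -6 <==> cnt >= 2*c - 4)) ==> 2*y > 7).
Check whether ((3*cnt > -6 <==> cnt >= 2*c - 4) ==> ((6*cnt >= 5 ==> 2*y > 7) && ((!(6*cnt >= 5)) ==> 2*cnt > 21))) && ((!(3*cnt > -6 <==> cnt >= 2*c - 4)) ==> 2*y > 10) implies it.
Every state satisfying the precondition satisfies the weakest precondition: the implication holds.
Answer: valid


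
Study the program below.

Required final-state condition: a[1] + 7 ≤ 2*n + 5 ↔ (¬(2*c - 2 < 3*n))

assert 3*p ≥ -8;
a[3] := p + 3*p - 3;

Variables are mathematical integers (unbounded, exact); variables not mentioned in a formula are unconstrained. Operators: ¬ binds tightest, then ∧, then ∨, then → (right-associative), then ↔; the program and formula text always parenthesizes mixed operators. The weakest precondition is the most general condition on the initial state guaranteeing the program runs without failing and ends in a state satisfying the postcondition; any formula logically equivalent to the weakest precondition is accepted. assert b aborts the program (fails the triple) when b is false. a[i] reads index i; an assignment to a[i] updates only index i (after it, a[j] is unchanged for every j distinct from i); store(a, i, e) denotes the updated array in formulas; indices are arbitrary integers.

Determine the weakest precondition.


Working backward. After the program, the postcondition a[1] + 7 ≤ 2*n + 5 ↔ (¬(2*c - 2 < 3*n)) must hold; in canonical form it is a[1] ≤ 2*n - 2 ↔ (¬(2*c < 3*n + 2)).
Before a[3] := p + 3*p - 3: a[1] ≤ 2*n - 2 ↔ (¬(2*c < 3*n + 2))
Before assert 3*p ≥ -8: 3*p ≥ -8 ∧ (a[1] ≤ 2*n - 2 ↔ (¬(2*c < 3*n + 2)))
Answer: WP = 3*p ≥ -8 ∧ (a[1] ≤ 2*n - 2 ↔ (¬(2*c < 3*n + 2)))


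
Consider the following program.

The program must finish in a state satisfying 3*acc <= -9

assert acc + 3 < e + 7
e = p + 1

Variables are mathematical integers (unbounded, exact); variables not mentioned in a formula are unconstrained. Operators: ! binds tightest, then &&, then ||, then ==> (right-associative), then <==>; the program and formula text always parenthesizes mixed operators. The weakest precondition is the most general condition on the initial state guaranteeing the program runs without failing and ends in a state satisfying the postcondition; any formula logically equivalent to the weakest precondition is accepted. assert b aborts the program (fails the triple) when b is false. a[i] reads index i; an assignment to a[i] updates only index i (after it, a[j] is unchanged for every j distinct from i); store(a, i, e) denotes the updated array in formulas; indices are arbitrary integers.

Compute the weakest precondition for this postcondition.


Working backward. After the program, 3*acc <= -9 must hold.
Before e := p + 1: 3*acc <= -9
Before assert acc + 3 < e + 7: acc < e + 4 && 3*acc <= -9
Answer: WP = acc < e + 4 && 3*acc <= -9


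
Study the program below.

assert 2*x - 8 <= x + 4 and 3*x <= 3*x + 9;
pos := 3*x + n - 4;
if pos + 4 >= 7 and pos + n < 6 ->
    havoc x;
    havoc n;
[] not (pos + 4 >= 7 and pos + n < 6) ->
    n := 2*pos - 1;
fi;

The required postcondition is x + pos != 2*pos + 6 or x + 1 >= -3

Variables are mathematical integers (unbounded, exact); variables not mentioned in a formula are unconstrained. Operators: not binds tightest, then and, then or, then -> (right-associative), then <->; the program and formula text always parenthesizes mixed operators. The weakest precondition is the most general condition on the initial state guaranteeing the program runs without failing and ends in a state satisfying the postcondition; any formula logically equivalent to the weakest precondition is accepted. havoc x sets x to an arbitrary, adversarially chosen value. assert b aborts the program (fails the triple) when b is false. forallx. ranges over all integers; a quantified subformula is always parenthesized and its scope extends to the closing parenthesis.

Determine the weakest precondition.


Working backward. After the program, the postcondition x + pos != 2*pos + 6 or x + 1 >= -3 must hold; in canonical form it is x != pos + 6 or x >= -4.
Then branch requires forall x_1. (x_1 != pos + 6 or x_1 >= -4); else branch requires x != pos + 6 or x >= -4.
Before the if: ((pos >= 3 and n + pos < 6) -> (forall x_1. (x_1 != pos + 6 or x_1 >= -4))) and ((not (pos >= 3 and n + pos < 6)) -> (x != pos + 6 or x >= -4))
Before pos := 3*x + n - 4: ((n + 3*x >= 7 and 2*n + 3*x < 10) -> (forall x_1. (x_1 != n + 3*x + 2 or x_1 >= -4))) and ((not (n + 3*x >= 7 and 2*n + 3*x < 10)) -> (n + 2*x != -2 or x >= -4))
Before assert 2*x - 8 <= x + 4 and 3*x <= 3*x + 9: x <= 12 and ((n + 3*x >= 7 and 2*n + 3*x < 10) -> (forall x_1. (x_1 != n + 3*x + 2 or x_1 >= -4))) and ((not (n + 3*x >= 7 and 2*n + 3*x < 10)) -> (n + 2*x != -2 or x >= -4))
Answer: WP = x <= 12 and ((n + 3*x >= 7 and 2*n + 3*x < 10) -> (forall x_1. (x_1 != n + 3*x + 2 or x_1 >= -4))) and ((not (n + 3*x >= 7 and 2*n + 3*x < 10)) -> (n + 2*x != -2 or x >= -4))


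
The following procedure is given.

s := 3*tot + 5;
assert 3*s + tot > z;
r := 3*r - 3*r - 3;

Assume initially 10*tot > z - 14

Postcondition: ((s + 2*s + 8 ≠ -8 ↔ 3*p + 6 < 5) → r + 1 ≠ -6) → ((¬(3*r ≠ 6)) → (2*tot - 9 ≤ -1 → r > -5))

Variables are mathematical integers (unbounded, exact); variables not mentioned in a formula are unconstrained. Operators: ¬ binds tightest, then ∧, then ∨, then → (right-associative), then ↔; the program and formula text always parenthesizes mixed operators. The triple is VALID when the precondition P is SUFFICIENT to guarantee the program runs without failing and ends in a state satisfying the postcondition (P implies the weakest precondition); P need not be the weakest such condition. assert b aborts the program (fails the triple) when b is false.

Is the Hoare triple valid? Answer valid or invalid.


Working backward. After the program, the postcondition ((s + 2*s + 8 ≠ -8 ↔ 3*p + 6 < 5) → r + 1 ≠ -6) → ((¬(3*r ≠ 6)) → (2*tot - 9 ≤ -1 → r > -5)) must hold; in canonical form it is ((3*s ≠ -16 ↔ 3*p < -1) → r ≠ -7) → ((¬(3*r ≠ 6)) → (2*tot ≤ 8 → r > -5)).
Before r := 3*r - 3*r - 3: true
Before assert 3*s + tot > z: 3*s + tot > z
Before s := 3*tot + 5: 10*tot > z - 15
The weakest precondition is 10*tot > z - 15.
Check whether 10*tot > z - 14 implies it.
Every state satisfying the precondition satisfies the weakest precondition: the implication holds.
Answer: valid


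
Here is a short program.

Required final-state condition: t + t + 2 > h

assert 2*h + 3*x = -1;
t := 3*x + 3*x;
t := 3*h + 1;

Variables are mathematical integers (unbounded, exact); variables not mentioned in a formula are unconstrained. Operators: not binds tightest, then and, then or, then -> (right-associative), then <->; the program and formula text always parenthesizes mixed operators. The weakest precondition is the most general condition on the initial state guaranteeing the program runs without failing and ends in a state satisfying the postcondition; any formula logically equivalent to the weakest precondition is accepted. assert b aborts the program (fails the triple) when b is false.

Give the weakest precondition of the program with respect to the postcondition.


Working backward. After the program, the postcondition t + t + 2 > h must hold; in canonical form it is 2*t > h - 2.
Before t := 3*h + 1: 5*h > -4
Before t := 3*x + 3*x: 5*h > -4
Before assert 2*h + 3*x = -1: 2*h + 3*x = -1 and 5*h > -4
Answer: WP = 2*h + 3*x = -1 and 5*h > -4


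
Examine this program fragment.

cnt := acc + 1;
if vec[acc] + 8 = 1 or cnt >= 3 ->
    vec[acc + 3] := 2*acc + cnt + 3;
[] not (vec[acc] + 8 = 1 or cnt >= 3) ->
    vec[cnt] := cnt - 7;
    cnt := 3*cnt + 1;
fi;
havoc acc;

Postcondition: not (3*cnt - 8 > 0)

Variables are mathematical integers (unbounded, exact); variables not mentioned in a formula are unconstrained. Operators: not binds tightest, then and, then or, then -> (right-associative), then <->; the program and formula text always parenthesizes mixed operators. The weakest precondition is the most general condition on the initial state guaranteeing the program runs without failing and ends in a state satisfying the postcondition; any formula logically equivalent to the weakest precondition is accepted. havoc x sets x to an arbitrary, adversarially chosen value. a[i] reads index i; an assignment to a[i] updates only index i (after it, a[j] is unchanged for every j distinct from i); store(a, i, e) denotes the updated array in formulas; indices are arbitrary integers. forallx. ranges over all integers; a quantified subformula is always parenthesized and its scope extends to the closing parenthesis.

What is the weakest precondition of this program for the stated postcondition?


Working backward. After the program, the postcondition not (3*cnt - 8 > 0) must hold; in canonical form it is not (3*cnt > 8).
Before havoc acc: not (3*cnt > 8)
Then branch requires not (3*cnt > 8); else branch requires not (9*cnt > 5).
Before the if: ((vec[acc] = -7 or cnt >= 3) -> (not (3*cnt > 8))) and ((not (vec[acc] = -7 or cnt >= 3)) -> (not (9*cnt > 5)))
Before cnt := acc + 1: ((vec[acc] = -7 or acc >= 2) -> (not (3*acc > 5))) and ((not (vec[acc] = -7 or acc >= 2)) -> (not (9*acc > -4)))
Answer: WP = ((vec[acc] = -7 or acc >= 2) -> (not (3*acc > 5))) and ((not (vec[acc] = -7 or acc >= 2)) -> (not (9*acc > -4)))


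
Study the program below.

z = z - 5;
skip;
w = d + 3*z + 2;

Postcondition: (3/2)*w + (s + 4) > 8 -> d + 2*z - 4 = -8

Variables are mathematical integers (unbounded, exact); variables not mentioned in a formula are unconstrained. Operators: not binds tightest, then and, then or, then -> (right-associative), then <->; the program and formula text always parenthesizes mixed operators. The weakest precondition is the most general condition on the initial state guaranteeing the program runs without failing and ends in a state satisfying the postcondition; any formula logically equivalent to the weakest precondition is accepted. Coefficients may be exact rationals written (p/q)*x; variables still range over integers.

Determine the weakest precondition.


Working backward. After the program, the postcondition (3/2)*w + (s + 4) > 8 -> d + 2*z - 4 = -8 must hold; in canonical form it is s + (3/2)*w > 4 -> d + 2*z = -4.
Before w := d + 3*z + 2: (3/2)*d + s + (9/2)*z > 1 -> d + 2*z = -4
Before skip: (3/2)*d + s + (9/2)*z > 1 -> d + 2*z = -4
Before z := z - 5: (3/2)*d + s + (9/2)*z > 47/2 -> d + 2*z = 6
Answer: WP = (3/2)*d + s + (9/2)*z > 47/2 -> d + 2*z = 6


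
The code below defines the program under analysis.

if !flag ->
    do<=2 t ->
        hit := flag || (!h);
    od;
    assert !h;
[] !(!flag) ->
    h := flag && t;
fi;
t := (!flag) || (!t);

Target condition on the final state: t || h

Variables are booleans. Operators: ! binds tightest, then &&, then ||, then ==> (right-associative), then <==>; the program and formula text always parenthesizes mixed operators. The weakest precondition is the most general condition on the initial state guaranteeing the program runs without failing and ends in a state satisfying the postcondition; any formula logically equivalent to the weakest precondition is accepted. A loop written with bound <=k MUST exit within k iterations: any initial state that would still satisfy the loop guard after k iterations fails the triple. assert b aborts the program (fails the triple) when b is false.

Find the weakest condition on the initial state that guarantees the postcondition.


Working backward. After the program, t || h must hold.
Before t := (!flag) || (!t): (!flag) || (!t) || h
Then branch requires (t ==> ((t ==> ((!t) && (!h) && ((!flag) || (!t) || h))) && ((!t) ==> ((!h) && ((!flag) || (!t) || h))))) && ((!t) ==> ((!h) && ((!flag) || (!t) || h))); else branch requires (!flag) || (!t) || (flag && t).
Before the if: ((!flag) ==> ((t ==> ((t ==> ((!t) && (!h) && ((!flag) || (!t) || h))) && ((!t) ==> ((!h) && ((!flag) || (!t) || h))))) && ((!t) ==> ((!h) && ((!flag) || (!t) || h))))) && (flag ==> ((!flag) || (!t) || (flag && t)))
Answer: WP = ((!flag) ==> ((t ==> ((t ==> ((!t) && (!h) && ((!flag) || (!t) || h))) && ((!t) ==> ((!h) && ((!flag) || (!t) || h))))) && ((!t) ==> ((!h) && ((!flag) || (!t) || h))))) && (flag ==> ((!flag) || (!t) || (flag && t)))


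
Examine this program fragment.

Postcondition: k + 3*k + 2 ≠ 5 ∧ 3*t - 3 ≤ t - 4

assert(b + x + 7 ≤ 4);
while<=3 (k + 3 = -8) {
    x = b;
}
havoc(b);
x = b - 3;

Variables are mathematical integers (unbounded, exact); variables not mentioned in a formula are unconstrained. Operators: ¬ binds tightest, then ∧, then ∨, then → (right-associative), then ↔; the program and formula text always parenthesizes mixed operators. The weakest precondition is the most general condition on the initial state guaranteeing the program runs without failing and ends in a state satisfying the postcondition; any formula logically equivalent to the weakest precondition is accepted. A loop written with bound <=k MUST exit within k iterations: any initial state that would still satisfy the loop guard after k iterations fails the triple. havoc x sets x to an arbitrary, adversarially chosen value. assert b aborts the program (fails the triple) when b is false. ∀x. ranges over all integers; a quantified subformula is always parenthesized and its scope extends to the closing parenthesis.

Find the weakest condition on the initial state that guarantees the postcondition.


Working backward. After the program, the postcondition k + 3*k + 2 ≠ 5 ∧ 3*t - 3 ≤ t - 4 must hold; in canonical form it is 4*k ≠ 3 ∧ 2*t ≤ -1.
Before x := b - 3: 4*k ≠ 3 ∧ 2*t ≤ -1
Before havoc b: 4*k ≠ 3 ∧ 2*t ≤ -1
Before the loop (bound <=3), unroll the exhaustion recursion (WP_0 = exit-now case; WP_j = one more guarded iteration, up to j = 3):
  WP_0: (¬(k = -11)) ∧ 4*k ≠ 3 ∧ 2*t ≤ -1
  WP_1: (k = -11 → ((¬(k = -11)) ∧ 4*k ≠ 3 ∧ 2*t ≤ -1)) ∧ ((¬(k = -11)) → (4*k ≠ 3 ∧ 2*t ≤ -1))
  WP_2: (k = -11 → ((k = -11 → ((¬(k = -11)) ∧ 4*k ≠ 3 ∧ 2*t ≤ -1)) ∧ ((¬(k = -11)) → (4*k ≠ 3 ∧ 2*t ≤ -1)))) ∧ ((¬(k = -11)) → (4*k ≠ 3 ∧ 2*t ≤ -1))
  WP_3: (k = -11 → ((k = -11 → ((k = -11 → ((¬(k = -11)) ∧ 4*k ≠ 3 ∧ 2*t ≤ -1)) ∧ ((¬(k = -11)) → (4*k ≠ 3 ∧ 2*t ≤ -1)))) ∧ ((¬(k = -11)) → (4*k ≠ 3 ∧ 2*t ≤ -1)))) ∧ ((¬(k = -11)) → (4*k ≠ 3 ∧ 2*t ≤ -1))
So before the loop: (k = -11 → ((k = -11 → ((k = -11 → ((¬(k = -11)) ∧ 4*k ≠ 3 ∧ 2*t ≤ -1)) ∧ ((¬(k = -11)) → (4*k ≠ 3 ∧ 2*t ≤ -1)))) ∧ ((¬(k = -11)) → (4*k ≠ 3 ∧ 2*t ≤ -1)))) ∧ ((¬(k = -11)) → (4*k ≠ 3 ∧ 2*t ≤ -1))
Before assert b + x + 7 ≤ 4: b + x ≤ -3 ∧ (k = -11 → ((k = -11 → ((k = -11 → ((¬(k = -11)) ∧ 4*k ≠ 3 ∧ 2*t ≤ -1)) ∧ ((¬(k = -11)) → (4*k ≠ 3 ∧ 2*t ≤ -1)))) ∧ ((¬(k = -11)) → (4*k ≠ 3 ∧ 2*t ≤ -1)))) ∧ ((¬(k = -11)) → (4*k ≠ 3 ∧ 2*t ≤ -1))
Answer: WP = b + x ≤ -3 ∧ (k = -11 → ((k = -11 → ((k = -11 → ((¬(k = -11)) ∧ 4*k ≠ 3 ∧ 2*t ≤ -1)) ∧ ((¬(k = -11)) → (4*k ≠ 3 ∧ 2*t ≤ -1)))) ∧ ((¬(k = -11)) → (4*k ≠ 3 ∧ 2*t ≤ -1)))) ∧ ((¬(k = -11)) → (4*k ≠ 3 ∧ 2*t ≤ -1))


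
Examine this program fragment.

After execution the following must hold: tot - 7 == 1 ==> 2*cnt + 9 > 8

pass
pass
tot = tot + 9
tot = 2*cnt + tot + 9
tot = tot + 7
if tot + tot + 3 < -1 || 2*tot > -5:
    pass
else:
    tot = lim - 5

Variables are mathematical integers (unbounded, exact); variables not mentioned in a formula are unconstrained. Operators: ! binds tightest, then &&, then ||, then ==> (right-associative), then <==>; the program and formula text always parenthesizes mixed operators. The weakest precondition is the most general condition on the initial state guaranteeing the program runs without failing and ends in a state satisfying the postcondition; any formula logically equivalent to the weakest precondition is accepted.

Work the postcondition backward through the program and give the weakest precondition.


Working backward. After the program, the postcondition tot - 7 == 1 ==> 2*cnt + 9 > 8 must hold; in canonical form it is tot == 8 ==> 2*cnt > -1.
Then branch requires tot == 8 ==> 2*cnt > -1; else branch requires lim == 13 ==> 2*cnt > -1.
Before the if: ((2*tot < -4 || 2*tot > -5) ==> (tot == 8 ==> 2*cnt > -1)) && ((!(2*tot < -4 || 2*tot > -5)) ==> (lim == 13 ==> 2*cnt > -1))
Before tot := tot + 7: ((2*tot < -18 || 2*tot > -19) ==> (tot == 1 ==> 2*cnt > -1)) && ((!(2*tot < -18 || 2*tot > -19)) ==> (lim == 13 ==> 2*cnt > -1))
Before tot := 2*cnt + tot + 9: ((4*cnt + 2*tot < -36 || 4*cnt + 2*tot > -37) ==> (2*cnt + tot == -8 ==> 2*cnt > -1)) && ((!(4*cnt + 2*tot < -36 || 4*cnt + 2*tot > -37)) ==> (lim == 13 ==> 2*cnt > -1))
Before tot := tot + 9: ((4*cnt + 2*tot < -54 || 4*cnt + 2*tot > -55) ==> (2*cnt + tot == -17 ==> 2*cnt > -1)) && ((!(4*cnt + 2*tot < -54 || 4*cnt + 2*tot > -55)) ==> (lim == 13 ==> 2*cnt > -1))
Before skip: ((4*cnt + 2*tot < -54 || 4*cnt + 2*tot > -55) ==> (2*cnt + tot == -17 ==> 2*cnt > -1)) && ((!(4*cnt + 2*tot < -54 || 4*cnt + 2*tot > -55)) ==> (lim == 13 ==> 2*cnt > -1))
Before skip: ((4*cnt + 2*tot < -54 || 4*cnt + 2*tot > -55) ==> (2*cnt + tot == -17 ==> 2*cnt > -1)) && ((!(4*cnt + 2*tot < -54 || 4*cnt + 2*tot > -55)) ==> (lim == 13 ==> 2*cnt > -1))
Answer: WP = ((4*cnt + 2*tot < -54 || 4*cnt + 2*tot > -55) ==> (2*cnt + tot == -17 ==> 2*cnt > -1)) && ((!(4*cnt + 2*tot < -54 || 4*cnt + 2*tot > -55)) ==> (lim == 13 ==> 2*cnt > -1))


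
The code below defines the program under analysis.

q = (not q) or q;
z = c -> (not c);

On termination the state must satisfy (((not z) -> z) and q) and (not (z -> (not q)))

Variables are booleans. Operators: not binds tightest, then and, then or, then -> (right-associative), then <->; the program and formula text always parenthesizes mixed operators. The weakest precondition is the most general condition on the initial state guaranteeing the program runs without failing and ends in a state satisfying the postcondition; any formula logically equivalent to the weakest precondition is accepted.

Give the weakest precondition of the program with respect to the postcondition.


Working backward. After the program, the postcondition (((not z) -> z) and q) and (not (z -> (not q))) must hold; in canonical form it is ((not z) -> z) and q and (not (z -> (not q))).
Before z := c -> (not c): ((not (c -> (not c))) -> (c -> (not c))) and q and (not ((c -> (not c)) -> (not q)))
Before q := (not q) or q: ((not (c -> (not c))) -> (c -> (not c))) and (c -> (not c))
Answer: WP = ((not (c -> (not c))) -> (c -> (not c))) and (c -> (not c))


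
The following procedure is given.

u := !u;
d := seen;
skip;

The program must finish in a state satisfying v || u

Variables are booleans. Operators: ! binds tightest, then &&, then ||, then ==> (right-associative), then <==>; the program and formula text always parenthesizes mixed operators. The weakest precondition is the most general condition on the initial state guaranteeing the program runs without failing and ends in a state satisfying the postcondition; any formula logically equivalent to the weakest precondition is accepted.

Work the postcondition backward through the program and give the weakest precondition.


Working backward. After the program, v || u must hold.
Before skip: v || u
Before d := seen: v || u
Before u := !u: v || (!u)
Answer: WP = v || (!u)


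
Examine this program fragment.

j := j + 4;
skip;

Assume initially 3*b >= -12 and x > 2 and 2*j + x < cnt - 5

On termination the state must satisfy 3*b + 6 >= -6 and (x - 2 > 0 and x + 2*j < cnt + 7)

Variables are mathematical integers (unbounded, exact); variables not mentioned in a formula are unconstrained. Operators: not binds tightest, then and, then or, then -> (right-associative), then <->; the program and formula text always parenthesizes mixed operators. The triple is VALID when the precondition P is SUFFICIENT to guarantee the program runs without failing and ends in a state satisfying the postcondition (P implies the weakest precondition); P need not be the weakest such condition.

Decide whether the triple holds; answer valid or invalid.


Working backward. After the program, the postcondition 3*b + 6 >= -6 and (x - 2 > 0 and x + 2*j < cnt + 7) must hold; in canonical form it is 3*b >= -12 and x > 2 and 2*j + x < cnt + 7.
Before skip: 3*b >= -12 and x > 2 and 2*j + x < cnt + 7
Before j := j + 4: 3*b >= -12 and x > 2 and 2*j + x < cnt - 1
The weakest precondition is 3*b >= -12 and x > 2 and 2*j + x < cnt - 1.
Check whether 3*b >= -12 and x > 2 and 2*j + x < cnt - 5 implies it.
Every state satisfying the precondition satisfies the weakest precondition: the implication holds.
Answer: valid


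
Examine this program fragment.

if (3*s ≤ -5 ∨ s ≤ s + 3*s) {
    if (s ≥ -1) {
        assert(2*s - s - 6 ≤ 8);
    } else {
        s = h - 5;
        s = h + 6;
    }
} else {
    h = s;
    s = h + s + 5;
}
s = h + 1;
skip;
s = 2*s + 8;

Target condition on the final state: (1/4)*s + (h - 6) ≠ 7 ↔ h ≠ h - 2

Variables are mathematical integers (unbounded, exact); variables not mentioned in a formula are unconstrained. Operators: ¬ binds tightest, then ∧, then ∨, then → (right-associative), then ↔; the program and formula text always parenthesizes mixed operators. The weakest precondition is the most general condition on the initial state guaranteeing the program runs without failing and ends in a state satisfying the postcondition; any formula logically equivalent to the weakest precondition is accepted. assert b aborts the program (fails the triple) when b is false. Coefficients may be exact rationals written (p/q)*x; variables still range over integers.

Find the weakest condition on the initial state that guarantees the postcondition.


Working backward. After the program, the postcondition (1/4)*s + (h - 6) ≠ 7 ↔ h ≠ h - 2 must hold; in canonical form it is h + (1/4)*s ≠ 13.
Before s := 2*s + 8: h + (1/2)*s ≠ 11
Before skip: h + (1/2)*s ≠ 11
Before s := h + 1: (3/2)*h ≠ 21/2
Then branch requires (s ≥ -1 → (s ≤ 14 ∧ (3/2)*h ≠ 21/2)) ∧ ((¬(s ≥ -1)) → (3/2)*h ≠ 21/2); else branch requires (3/2)*s ≠ 21/2.
Before the if: ((3*s ≤ -5 ∨ 3*s ≥ 0) → ((s ≥ -1 → (s ≤ 14 ∧ (3/2)*h ≠ 21/2)) ∧ ((¬(s ≥ -1)) → (3/2)*h ≠ 21/2))) ∧ ((¬(3*s ≤ -5 ∨ 3*s ≥ 0)) → (3/2)*s ≠ 21/2)
Answer: WP = ((3*s ≤ -5 ∨ 3*s ≥ 0) → ((s ≥ -1 → (s ≤ 14 ∧ (3/2)*h ≠ 21/2)) ∧ ((¬(s ≥ -1)) → (3/2)*h ≠ 21/2))) ∧ ((¬(3*s ≤ -5 ∨ 3*s ≥ 0)) → (3/2)*s ≠ 21/2)


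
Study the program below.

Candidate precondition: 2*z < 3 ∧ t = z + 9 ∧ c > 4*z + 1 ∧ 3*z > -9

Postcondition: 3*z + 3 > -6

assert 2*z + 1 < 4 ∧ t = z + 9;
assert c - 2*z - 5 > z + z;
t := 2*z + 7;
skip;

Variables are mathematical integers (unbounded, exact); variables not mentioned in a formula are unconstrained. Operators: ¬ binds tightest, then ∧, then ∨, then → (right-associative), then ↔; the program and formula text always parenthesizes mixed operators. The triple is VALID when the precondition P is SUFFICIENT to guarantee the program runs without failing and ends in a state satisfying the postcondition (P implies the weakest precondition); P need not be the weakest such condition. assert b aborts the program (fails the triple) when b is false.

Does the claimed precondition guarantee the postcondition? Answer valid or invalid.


Working backward. After the program, the postcondition 3*z + 3 > -6 must hold; in canonical form it is 3*z > -9.
Before skip: 3*z > -9
Before t := 2*z + 7: 3*z > -9
Before assert c - 2*z - 5 > z + z: c > 4*z + 5 ∧ 3*z > -9
Before assert 2*z + 1 < 4 ∧ t = z + 9: 2*z < 3 ∧ t = z + 9 ∧ c > 4*z + 5 ∧ 3*z > -9
The weakest precondition is 2*z < 3 ∧ t = z + 9 ∧ c > 4*z + 5 ∧ 3*z > -9.
Check whether 2*z < 3 ∧ t = z + 9 ∧ c > 4*z + 1 ∧ 3*z > -9 implies it.
Countermodel: at the initial state c = 1, t = 8, z = -1, the precondition holds but the weakest precondition fails.
Answer: invalid


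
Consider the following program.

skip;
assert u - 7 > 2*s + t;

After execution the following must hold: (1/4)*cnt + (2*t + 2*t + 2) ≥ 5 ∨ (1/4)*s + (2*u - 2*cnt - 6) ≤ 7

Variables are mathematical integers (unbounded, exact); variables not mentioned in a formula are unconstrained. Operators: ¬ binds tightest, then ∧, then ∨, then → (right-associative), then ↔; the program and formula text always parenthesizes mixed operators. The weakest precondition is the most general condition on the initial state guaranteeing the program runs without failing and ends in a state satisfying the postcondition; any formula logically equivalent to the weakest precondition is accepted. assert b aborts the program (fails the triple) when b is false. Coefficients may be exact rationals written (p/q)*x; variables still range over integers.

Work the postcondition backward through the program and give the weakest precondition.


Working backward. After the program, the postcondition (1/4)*cnt + (2*t + 2*t + 2) ≥ 5 ∨ (1/4)*s + (2*u - 2*cnt - 6) ≤ 7 must hold; in canonical form it is (1/4)*cnt + 4*t ≥ 3 ∨ (1/4)*s + 2*u ≤ 2*cnt + 13.
Before assert u - 7 > 2*s + t: u > 2*s + t + 7 ∧ ((1/4)*cnt + 4*t ≥ 3 ∨ (1/4)*s + 2*u ≤ 2*cnt + 13)
Before skip: u > 2*s + t + 7 ∧ ((1/4)*cnt + 4*t ≥ 3 ∨ (1/4)*s + 2*u ≤ 2*cnt + 13)
Answer: WP = u > 2*s + t + 7 ∧ ((1/4)*cnt + 4*t ≥ 3 ∨ (1/4)*s + 2*u ≤ 2*cnt + 13)


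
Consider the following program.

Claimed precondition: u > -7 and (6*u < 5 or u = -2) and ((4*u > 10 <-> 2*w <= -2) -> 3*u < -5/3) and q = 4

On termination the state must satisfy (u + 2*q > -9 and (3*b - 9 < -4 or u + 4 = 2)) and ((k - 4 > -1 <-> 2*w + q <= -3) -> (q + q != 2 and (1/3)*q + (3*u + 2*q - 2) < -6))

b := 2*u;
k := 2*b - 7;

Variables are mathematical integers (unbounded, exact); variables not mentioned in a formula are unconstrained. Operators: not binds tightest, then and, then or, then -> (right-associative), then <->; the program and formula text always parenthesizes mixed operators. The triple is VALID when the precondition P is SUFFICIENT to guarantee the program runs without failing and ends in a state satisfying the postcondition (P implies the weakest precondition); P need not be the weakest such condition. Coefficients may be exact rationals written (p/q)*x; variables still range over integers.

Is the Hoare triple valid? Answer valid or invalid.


Working backward. After the program, the postcondition (u + 2*q > -9 and (3*b - 9 < -4 or u + 4 = 2)) and ((k - 4 > -1 <-> 2*w + q <= -3) -> (q + q != 2 and (1/3)*q + (3*u + 2*q - 2) < -6)) must hold; in canonical form it is 2*q + u > -9 and (3*b < 5 or u = -2) and ((k > 3 <-> q + 2*w <= -3) -> (2*q != 2 and (7/3)*q + 3*u < -4)).
Before k := 2*b - 7: 2*q + u > -9 and (3*b < 5 or u = -2) and ((2*b > 10 <-> q + 2*w <= -3) -> (2*q != 2 and (7/3)*q + 3*u < -4))
Before b := 2*u: 2*q + u > -9 and (6*u < 5 or u = -2) and ((4*u > 10 <-> q + 2*w <= -3) -> (2*q != 2 and (7/3)*q + 3*u < -4))
The weakest precondition is 2*q + u > -9 and (6*u < 5 or u = -2) and ((4*u > 10 <-> q + 2*w <= -3) -> (2*q != 2 and (7/3)*q + 3*u < -4)).
Check whether u > -7 and (6*u < 5 or u = -2) and ((4*u > 10 <-> 2*w <= -2) -> 3*u < -5/3) and q = 4 implies it.
Countermodel: at the initial state q = 4, u = -3, w = 0, the precondition holds but the weakest precondition fails.
Answer: invalid


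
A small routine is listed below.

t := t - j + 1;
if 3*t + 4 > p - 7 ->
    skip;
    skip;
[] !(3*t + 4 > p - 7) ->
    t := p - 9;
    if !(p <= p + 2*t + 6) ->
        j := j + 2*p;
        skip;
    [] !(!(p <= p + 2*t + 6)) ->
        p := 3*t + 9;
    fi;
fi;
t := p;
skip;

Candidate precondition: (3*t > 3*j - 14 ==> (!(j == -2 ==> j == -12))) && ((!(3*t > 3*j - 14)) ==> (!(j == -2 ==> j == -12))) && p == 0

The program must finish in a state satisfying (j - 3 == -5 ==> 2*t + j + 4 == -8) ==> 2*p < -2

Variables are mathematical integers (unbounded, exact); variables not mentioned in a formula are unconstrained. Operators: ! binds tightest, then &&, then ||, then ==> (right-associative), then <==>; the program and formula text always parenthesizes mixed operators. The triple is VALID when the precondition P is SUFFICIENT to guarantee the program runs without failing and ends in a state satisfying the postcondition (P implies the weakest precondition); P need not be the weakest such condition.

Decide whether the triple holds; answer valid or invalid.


Working backward. After the program, the postcondition (j - 3 == -5 ==> 2*t + j + 4 == -8) ==> 2*p < -2 must hold; in canonical form it is (j == -2 ==> j + 2*t == -12) ==> 2*p < -2.
Before skip: (j == -2 ==> j + 2*t == -12) ==> 2*p < -2
Before t := p: (j == -2 ==> j + 2*p == -12) ==> 2*p < -2
Then branch requires (j == -2 ==> j + 2*p == -12) ==> 2*p < -2; else branch requires ((!(2*p >= 12)) ==> ((j + 2*p == -2 ==> j + 4*p == -12) ==> 2*p < -2)) && (2*p >= 12 ==> ((j == -2 ==> j + 6*p == 24) ==> 6*p < 34)).
Before the if: (3*t > p - 11 ==> ((j == -2 ==> j + 2*p == -12) ==> 2*p < -2)) && ((!(3*t > p - 11)) ==> (((!(2*p >= 12)) ==> ((j + 2*p == -2 ==> j + 4*p == -12) ==> 2*p < -2)) && (2*p >= 12 ==> ((j == -2 ==> j + 6*p == 24) ==> 6*p < 34))))
Before t := t - j + 1: (3*t > 3*j + p - 14 ==> ((j == -2 ==> j + 2*p == -12) ==> 2*p < -2)) && ((!(3*t > 3*j + p - 14)) ==> (((!(2*p >= 12)) ==> ((j + 2*p == -2 ==> j + 4*p == -12) ==> 2*p < -2)) && (2*p >= 12 ==> ((j == -2 ==> j + 6*p == 24) ==> 6*p < 34))))
The weakest precondition is (3*t > 3*j + p - 14 ==> ((j == -2 ==> j + 2*p == -12) ==> 2*p < -2)) && ((!(3*t > 3*j + p - 14)) ==> (((!(2*p >= 12)) ==> ((j + 2*p == -2 ==> j + 4*p == -12) ==> 2*p < -2)) && (2*p >= 12 ==> ((j == -2 ==> j + 6*p == 24) ==> 6*p < 34)))).
Check whether (3*t > 3*j - 14 ==> (!(j == -2 ==> j == -12))) && ((!(3*t > 3*j - 14)) ==> (!(j == -2 ==> j == -12))) && p == 0 implies it.
Every state satisfying the precondition satisfies the weakest precondition: the implication holds.
Answer: valid


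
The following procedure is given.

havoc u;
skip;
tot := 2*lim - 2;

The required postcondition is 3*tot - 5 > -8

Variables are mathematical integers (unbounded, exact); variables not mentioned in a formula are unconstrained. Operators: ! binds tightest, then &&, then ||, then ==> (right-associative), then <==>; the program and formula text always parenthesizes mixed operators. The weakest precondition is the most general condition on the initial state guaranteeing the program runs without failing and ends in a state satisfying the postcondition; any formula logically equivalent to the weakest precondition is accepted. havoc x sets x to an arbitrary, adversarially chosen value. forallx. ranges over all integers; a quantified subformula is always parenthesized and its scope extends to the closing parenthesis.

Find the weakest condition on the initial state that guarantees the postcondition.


Working backward. After the program, the postcondition 3*tot - 5 > -8 must hold; in canonical form it is 3*tot > -3.
Before tot := 2*lim - 2: 6*lim > 3
Before skip: 6*lim > 3
Before havoc u: 6*lim > 3
Answer: WP = 6*lim > 3


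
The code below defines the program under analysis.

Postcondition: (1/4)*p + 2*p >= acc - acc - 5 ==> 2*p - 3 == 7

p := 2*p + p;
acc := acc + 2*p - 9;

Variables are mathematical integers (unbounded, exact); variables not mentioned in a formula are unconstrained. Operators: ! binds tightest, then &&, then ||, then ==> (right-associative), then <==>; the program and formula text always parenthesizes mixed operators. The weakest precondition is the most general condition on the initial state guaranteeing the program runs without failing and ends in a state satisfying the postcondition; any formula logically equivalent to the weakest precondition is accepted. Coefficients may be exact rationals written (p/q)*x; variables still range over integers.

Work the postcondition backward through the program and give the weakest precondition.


Working backward. After the program, the postcondition (1/4)*p + 2*p >= acc - acc - 5 ==> 2*p - 3 == 7 must hold; in canonical form it is (9/4)*p >= -5 ==> 2*p == 10.
Before acc := acc + 2*p - 9: (9/4)*p >= -5 ==> 2*p == 10
Before p := 2*p + p: (27/4)*p >= -5 ==> 6*p == 10
Answer: WP = (27/4)*p >= -5 ==> 6*p == 10


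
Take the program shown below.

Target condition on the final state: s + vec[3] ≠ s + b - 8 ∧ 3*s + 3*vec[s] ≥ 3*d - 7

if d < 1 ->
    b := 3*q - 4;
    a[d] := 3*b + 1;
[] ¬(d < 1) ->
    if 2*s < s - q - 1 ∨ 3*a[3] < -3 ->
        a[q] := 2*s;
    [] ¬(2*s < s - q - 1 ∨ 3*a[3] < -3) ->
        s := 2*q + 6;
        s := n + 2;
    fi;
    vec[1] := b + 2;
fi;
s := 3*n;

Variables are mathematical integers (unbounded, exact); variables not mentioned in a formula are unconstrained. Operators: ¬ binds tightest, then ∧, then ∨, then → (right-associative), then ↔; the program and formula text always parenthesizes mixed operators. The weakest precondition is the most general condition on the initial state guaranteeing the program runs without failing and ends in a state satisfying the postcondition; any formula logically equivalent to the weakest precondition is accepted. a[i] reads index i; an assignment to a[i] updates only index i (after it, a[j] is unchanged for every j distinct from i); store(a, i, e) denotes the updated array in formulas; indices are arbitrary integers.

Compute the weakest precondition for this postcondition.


Working backward. After the program, the postcondition s + vec[3] ≠ s + b - 8 ∧ 3*s + 3*vec[s] ≥ 3*d - 7 must hold; in canonical form it is vec[3] ≠ b - 8 ∧ 3*vec[s] + 3*s ≥ 3*d - 7.
Before s := 3*n: vec[3] ≠ b - 8 ∧ 3*vec[3*n] + 9*n ≥ 3*d - 7
Then branch requires vec[3] ≠ 3*q - 12 ∧ 3*vec[3*n] + 9*n ≥ 3*d - 7; else branch requires ((q + s < -1 ∨ 3*a[3] < -3) → (vec[3] ≠ b - 8 ∧ 3*store(vec, 1, b + 2)[3*n] + 9*n ≥ 3*d - 7)) ∧ ((¬(q + s < -1 ∨ 3*a[3] < -3)) → (vec[3] ≠ b - 8 ∧ 3*store(vec, 1, b + 2)[3*n] + 9*n ≥ 3*d - 7)).
Before the if: (d < 1 → (vec[3] ≠ 3*q - 12 ∧ 3*vec[3*n] + 9*n ≥ 3*d - 7)) ∧ ((¬(d < 1)) → (((q + s < -1 ∨ 3*a[3] < -3) → (vec[3] ≠ b - 8 ∧ 3*store(vec, 1, b + 2)[3*n] + 9*n ≥ 3*d - 7)) ∧ ((¬(q + s < -1 ∨ 3*a[3] < -3)) → (vec[3] ≠ b - 8 ∧ 3*store(vec, 1, b + 2)[3*n] + 9*n ≥ 3*d - 7))))
Answer: WP = (d < 1 → (vec[3] ≠ 3*q - 12 ∧ 3*vec[3*n] + 9*n ≥ 3*d - 7)) ∧ ((¬(d < 1)) → (((q + s < -1 ∨ 3*a[3] < -3) → (vec[3] ≠ b - 8 ∧ 3*store(vec, 1, b + 2)[3*n] + 9*n ≥ 3*d - 7)) ∧ ((¬(q + s < -1 ∨ 3*a[3] < -3)) → (vec[3] ≠ b - 8 ∧ 3*store(vec, 1, b + 2)[3*n] + 9*n ≥ 3*d - 7))))
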